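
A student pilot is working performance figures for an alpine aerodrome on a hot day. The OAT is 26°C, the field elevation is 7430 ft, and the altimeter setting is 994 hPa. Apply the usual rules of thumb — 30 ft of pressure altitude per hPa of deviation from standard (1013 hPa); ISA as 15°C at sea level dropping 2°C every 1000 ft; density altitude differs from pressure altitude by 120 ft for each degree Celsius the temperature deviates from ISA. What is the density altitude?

Pressure altitude = 7430 + (1013 − 994) × 30 = 7430 + (+570) = 8000 ft.
ISA temperature at 8000 ft = 15 − 2 × (8000/1000) = -1°C.
ISA deviation = 26 − (-1) = +27°C.
Density altitude = 8000 + 120 × (27) = 11240 ft.

11240 ft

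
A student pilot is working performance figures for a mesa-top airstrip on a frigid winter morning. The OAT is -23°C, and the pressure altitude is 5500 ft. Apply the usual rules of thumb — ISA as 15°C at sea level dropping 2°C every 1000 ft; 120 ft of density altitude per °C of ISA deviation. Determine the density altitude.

2260 ft

ISA temperature at 5500 ft = 15 − 2 × (5500/1000) = 4°C.
ISA deviation = -23 − 4 = -27°C.
Density altitude = 5500 + 120 × (-27) = 5500 + (-3240) = 2260 ft.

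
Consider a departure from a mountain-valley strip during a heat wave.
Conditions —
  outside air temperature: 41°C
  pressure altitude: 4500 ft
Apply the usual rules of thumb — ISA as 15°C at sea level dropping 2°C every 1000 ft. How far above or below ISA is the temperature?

ISA temperature at 4500 ft = 15 − 2 × (4500/1000) = 6°C.
Deviation = OAT − ISA = 41 − 6 = +35°C.

ISA+35°C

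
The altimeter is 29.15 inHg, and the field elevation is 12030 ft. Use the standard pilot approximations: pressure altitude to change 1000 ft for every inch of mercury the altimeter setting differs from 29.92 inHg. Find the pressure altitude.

12800 ft

Pressure correction = (29.92 − 29.15) × 1000 = +770 ft.
Pressure altitude = 12030 + (+770) = 12800 ft.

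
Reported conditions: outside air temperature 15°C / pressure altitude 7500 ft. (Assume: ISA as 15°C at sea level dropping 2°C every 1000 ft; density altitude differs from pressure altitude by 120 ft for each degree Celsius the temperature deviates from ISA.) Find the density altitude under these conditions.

9300 ft

ISA temperature at 7500 ft = 15 − 2 × (7500/1000) = 0°C.
ISA deviation = 15 − 0 = +15°C.
Density altitude = 7500 + 120 × (15) = 7500 + (+1800) = 9300 ft.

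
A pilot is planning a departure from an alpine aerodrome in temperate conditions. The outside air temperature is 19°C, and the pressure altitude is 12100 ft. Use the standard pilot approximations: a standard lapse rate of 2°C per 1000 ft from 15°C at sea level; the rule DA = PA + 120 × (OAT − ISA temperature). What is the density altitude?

15484 ft

ISA temperature at 12100 ft = 15 − 2 × (12100/1000) = -9.2°C.
ISA deviation = 19 − (-9.2) = +28.2°C.
Density altitude = 12100 + 120 × (28.2) = 12100 + (+3384) = 15484 ft.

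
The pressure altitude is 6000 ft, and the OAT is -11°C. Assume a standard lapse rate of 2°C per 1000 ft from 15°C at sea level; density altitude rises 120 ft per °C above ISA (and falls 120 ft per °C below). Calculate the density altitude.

4320 ft

ISA temperature at 6000 ft = 15 − 2 × (6000/1000) = 3°C.
ISA deviation = -11 − 3 = -14°C.
Density altitude = 6000 + 120 × (-14) = 6000 + (-1680) = 4320 ft.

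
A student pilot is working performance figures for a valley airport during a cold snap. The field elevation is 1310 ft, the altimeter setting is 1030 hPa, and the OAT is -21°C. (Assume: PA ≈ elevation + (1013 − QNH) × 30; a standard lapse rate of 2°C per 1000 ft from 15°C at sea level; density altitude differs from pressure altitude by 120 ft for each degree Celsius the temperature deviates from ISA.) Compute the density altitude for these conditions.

Pressure altitude = 1310 + (1013 − 1030) × 30 = 1310 + (-510) = 800 ft.
ISA temperature at 800 ft = 15 − 2 × (800/1000) = 13.4°C.
ISA deviation = -21 − 13.4 = -34.4°C.
Density altitude = 800 + 120 × (-34.4) = -3328 ft.

-3328 ft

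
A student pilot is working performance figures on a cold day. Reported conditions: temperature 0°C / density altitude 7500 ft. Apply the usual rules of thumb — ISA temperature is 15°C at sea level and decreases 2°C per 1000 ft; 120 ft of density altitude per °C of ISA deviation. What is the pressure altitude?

7500 ft

DA = PA + 120 × (OAT − (15 − 2·PA/1000)) = PA + 120·OAT − 1800 + 0.24·PA = 1.24·PA + 120·OAT − 1800.
So 1.24·PA = 7500 − 120 × 0 + 1800 = 9300.
PA = 9300 / 1.24 = 7500 ft.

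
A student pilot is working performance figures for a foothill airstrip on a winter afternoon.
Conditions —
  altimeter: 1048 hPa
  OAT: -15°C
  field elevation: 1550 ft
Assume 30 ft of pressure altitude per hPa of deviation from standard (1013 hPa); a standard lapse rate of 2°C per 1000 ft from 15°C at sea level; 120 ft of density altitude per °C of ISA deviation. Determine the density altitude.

Pressure altitude = 1550 + (1013 − 1048) × 30 = 1550 + (-1050) = 500 ft.
ISA temperature at 500 ft = 15 − 2 × (500/1000) = 14°C.
ISA deviation = -15 − 14 = -29°C.
Density altitude = 500 + 120 × (-29) = -2980 ft.

-2980 ft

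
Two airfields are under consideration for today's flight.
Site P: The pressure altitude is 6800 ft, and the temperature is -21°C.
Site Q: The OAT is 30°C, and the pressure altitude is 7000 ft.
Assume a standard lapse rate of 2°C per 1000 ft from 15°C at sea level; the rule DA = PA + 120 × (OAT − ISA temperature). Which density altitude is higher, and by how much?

Site P: ISA temp = 1.4°C, deviation -22.4°C, DA = 6800 + 120 × (-22.4) = 4112 ft.
Site Q: ISA temp = 1°C, deviation +29°C, DA = 7000 + 120 × 29 = 10480 ft.
Site Q is higher by 10480 − 4112 = 6368 ft.

Site Q by 6368 ft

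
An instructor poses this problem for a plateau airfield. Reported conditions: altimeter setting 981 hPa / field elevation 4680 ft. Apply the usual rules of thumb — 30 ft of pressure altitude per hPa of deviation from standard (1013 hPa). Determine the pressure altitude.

5640 ft

Pressure correction = (1013 − 981) × 30 = +960 ft.
Pressure altitude = 4680 + (+960) = 5640 ft.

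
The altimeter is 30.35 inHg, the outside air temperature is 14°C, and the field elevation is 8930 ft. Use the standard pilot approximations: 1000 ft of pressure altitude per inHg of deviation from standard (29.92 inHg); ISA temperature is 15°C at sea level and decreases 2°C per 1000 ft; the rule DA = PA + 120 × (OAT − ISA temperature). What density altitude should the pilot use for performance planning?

Pressure altitude = 8930 + (29.92 − 30.35) × 1000 = 8930 + (-430) = 8500 ft.
ISA temperature at 8500 ft = 15 − 2 × (8500/1000) = -2°C.
ISA deviation = 14 − (-2) = +16°C.
Density altitude = 8500 + 120 × (16) = 10420 ft.

10420 ft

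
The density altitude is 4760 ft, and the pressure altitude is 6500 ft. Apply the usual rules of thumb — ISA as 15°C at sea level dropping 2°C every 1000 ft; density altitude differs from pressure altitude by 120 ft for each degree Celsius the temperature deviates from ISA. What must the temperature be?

Density altitude − pressure altitude = 4760 − 6500 = -1740 ft.
At 120 ft/°C that is an ISA deviation of -1740/120 = -14.5°C.
ISA temperature at 6500 ft = 15 − 2 × (6500/1000) = 2°C.
OAT = ISA + deviation = 2 + (-14.5) = -12.5°C.

-12.5°C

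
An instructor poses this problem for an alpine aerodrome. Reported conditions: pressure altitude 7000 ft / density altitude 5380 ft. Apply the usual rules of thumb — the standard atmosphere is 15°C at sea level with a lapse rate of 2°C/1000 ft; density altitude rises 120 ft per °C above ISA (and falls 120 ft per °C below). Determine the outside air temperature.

Density altitude − pressure altitude = 5380 − 7000 = -1620 ft.
At 120 ft/°C that is an ISA deviation of -1620/120 = -13.5°C.
ISA temperature at 7000 ft = 15 − 2 × (7000/1000) = 1°C.
OAT = ISA + deviation = 1 + (-13.5) = -12.5°C.

-12.5°C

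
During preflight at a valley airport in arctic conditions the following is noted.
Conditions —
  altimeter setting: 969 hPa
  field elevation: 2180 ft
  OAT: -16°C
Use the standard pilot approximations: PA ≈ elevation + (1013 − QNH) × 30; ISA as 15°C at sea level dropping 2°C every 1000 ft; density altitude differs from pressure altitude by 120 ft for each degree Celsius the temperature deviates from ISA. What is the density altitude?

620 ft

Pressure altitude = 2180 + (1013 − 969) × 30 = 2180 + (+1320) = 3500 ft.
ISA temperature at 3500 ft = 15 − 2 × (3500/1000) = 8°C.
ISA deviation = -16 − 8 = -24°C.
Density altitude = 3500 + 120 × (-24) = 620 ft.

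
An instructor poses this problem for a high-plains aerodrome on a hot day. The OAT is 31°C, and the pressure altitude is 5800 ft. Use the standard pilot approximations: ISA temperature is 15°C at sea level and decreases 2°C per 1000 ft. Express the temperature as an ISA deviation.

ISA+27.6°C

ISA temperature at 5800 ft = 15 − 2 × (5800/1000) = 3.4°C.
Deviation = OAT − ISA = 31 − 3.4 = +27.6°C.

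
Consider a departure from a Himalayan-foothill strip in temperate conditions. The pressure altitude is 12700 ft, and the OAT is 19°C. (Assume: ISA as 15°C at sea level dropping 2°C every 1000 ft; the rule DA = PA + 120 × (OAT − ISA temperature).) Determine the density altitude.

ISA temperature at 12700 ft = 15 − 2 × (12700/1000) = -10.4°C.
ISA deviation = 19 − (-10.4) = +29.4°C.
Density altitude = 12700 + 120 × (29.4) = 12700 + (+3528) = 16228 ft.

16228 ft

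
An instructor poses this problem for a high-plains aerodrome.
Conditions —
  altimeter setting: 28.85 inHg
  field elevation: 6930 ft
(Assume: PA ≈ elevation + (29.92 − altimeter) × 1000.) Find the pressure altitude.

Pressure correction = (29.92 − 28.85) × 1000 = +1070 ft.
Pressure altitude = 6930 + (+1070) = 8000 ft.

8000 ft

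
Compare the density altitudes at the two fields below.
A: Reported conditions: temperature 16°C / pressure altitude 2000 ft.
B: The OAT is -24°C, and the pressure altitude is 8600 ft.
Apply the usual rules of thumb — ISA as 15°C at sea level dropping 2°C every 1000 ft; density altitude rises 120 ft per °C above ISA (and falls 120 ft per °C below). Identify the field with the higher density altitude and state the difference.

A: ISA temp = 11°C, deviation +5°C, DA = 2000 + 120 × 5 = 2600 ft.
B: ISA temp = -2.2°C, deviation -21.8°C, DA = 8600 + 120 × (-21.8) = 5984 ft.
B is higher by 5984 − 2600 = 3384 ft.

B by 3384 ft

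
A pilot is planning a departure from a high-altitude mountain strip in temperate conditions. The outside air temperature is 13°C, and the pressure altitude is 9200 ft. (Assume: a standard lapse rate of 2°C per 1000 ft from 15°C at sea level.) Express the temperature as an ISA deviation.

ISA temperature at 9200 ft = 15 − 2 × (9200/1000) = -3.4°C.
Deviation = OAT − ISA = 13 − (-3.4) = +16.4°C.

ISA+16.4°C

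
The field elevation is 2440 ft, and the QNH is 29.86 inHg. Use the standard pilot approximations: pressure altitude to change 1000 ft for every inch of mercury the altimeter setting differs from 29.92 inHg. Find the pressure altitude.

Pressure correction = (29.92 − 29.86) × 1000 = +60 ft.
Pressure altitude = 2440 + (+60) = 2500 ft.

2500 ft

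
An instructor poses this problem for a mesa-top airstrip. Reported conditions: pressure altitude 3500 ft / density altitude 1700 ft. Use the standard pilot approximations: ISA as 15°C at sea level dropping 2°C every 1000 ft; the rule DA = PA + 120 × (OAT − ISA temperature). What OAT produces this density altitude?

-7°C

Density altitude − pressure altitude = 1700 − 3500 = -1800 ft.
At 120 ft/°C that is an ISA deviation of -1800/120 = -15°C.
ISA temperature at 3500 ft = 15 − 2 × (3500/1000) = 8°C.
OAT = ISA + deviation = 8 + (-15) = -7°C.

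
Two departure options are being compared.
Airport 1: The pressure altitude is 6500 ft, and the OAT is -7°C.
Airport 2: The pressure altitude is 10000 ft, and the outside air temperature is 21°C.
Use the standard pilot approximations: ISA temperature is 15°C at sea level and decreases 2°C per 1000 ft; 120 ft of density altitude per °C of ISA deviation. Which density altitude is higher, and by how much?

Airport 2 by 7700 ft

Airport 1: ISA temp = 2°C, deviation -9°C, DA = 6500 + 120 × (-9) = 5420 ft.
Airport 2: ISA temp = -5°C, deviation +26°C, DA = 10000 + 120 × 26 = 13120 ft.
Airport 2 is higher by 13120 − 5420 = 7700 ft.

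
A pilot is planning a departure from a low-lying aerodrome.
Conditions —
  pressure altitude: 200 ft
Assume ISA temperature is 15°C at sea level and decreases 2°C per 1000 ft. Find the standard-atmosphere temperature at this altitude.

ISA temperature = 15 − 2 × (200/1000) = 15 − 0.4 = 14.6°C.

14.6°C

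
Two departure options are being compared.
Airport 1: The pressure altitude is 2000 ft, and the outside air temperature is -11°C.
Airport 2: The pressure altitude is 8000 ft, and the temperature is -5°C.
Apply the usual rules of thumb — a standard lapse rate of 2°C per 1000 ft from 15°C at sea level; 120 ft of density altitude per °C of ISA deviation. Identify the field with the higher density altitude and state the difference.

Airport 1: ISA temp = 11°C, deviation -22°C, DA = 2000 + 120 × (-22) = -640 ft.
Airport 2: ISA temp = -1°C, deviation -4°C, DA = 8000 + 120 × (-4) = 7520 ft.
Airport 2 is higher by 7520 − (-640) = 8160 ft.

Airport 2 by 8160 ft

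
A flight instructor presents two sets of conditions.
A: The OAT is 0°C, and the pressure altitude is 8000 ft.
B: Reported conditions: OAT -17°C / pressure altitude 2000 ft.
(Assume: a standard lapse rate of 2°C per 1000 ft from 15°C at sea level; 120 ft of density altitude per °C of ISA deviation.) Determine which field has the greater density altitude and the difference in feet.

A by 9480 ft

A: ISA temp = -1°C, deviation +1°C, DA = 8000 + 120 × 1 = 8120 ft.
B: ISA temp = 11°C, deviation -28°C, DA = 2000 + 120 × (-28) = -1360 ft.
A is higher by 8120 − (-1360) = 9480 ft.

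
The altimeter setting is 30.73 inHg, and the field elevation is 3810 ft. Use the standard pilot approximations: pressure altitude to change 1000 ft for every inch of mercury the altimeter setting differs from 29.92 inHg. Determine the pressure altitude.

Pressure correction = (29.92 − 30.73) × 1000 = -810 ft.
Pressure altitude = 3810 + (-810) = 3000 ft.

3000 ft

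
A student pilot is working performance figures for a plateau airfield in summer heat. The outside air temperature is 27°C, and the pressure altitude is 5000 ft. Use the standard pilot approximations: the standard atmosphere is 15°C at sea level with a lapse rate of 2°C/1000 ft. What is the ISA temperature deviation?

ISA+22°C

ISA temperature at 5000 ft = 15 − 2 × (5000/1000) = 5°C.
Deviation = OAT − ISA = 27 − 5 = +22°C.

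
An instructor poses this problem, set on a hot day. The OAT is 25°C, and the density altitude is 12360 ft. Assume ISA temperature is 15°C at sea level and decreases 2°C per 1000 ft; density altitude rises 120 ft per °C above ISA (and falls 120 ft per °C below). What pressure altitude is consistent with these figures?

9000 ft

DA = PA + 120 × (OAT − (15 − 2·PA/1000)) = PA + 120·OAT − 1800 + 0.24·PA = 1.24·PA + 120·OAT − 1800.
So 1.24·PA = 12360 − 120 × 25 + 1800 = 11160.
PA = 11160 / 1.24 = 9000 ft.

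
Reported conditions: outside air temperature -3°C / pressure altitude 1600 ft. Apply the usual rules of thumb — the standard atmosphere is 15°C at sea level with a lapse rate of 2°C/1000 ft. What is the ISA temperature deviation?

ISA temperature at 1600 ft = 15 − 2 × (1600/1000) = 11.8°C.
Deviation = OAT − ISA = -3 − 11.8 = -14.8°C.

ISA-14.8°C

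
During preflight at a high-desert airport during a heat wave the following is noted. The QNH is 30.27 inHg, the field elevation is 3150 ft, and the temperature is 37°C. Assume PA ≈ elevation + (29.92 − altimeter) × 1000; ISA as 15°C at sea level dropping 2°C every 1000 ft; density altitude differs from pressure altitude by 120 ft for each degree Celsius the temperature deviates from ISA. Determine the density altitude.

Pressure altitude = 3150 + (29.92 − 30.27) × 1000 = 3150 + (-350) = 2800 ft.
ISA temperature at 2800 ft = 15 − 2 × (2800/1000) = 9.4°C.
ISA deviation = 37 − 9.4 = +27.6°C.
Density altitude = 2800 + 120 × (27.6) = 6112 ft.

6112 ft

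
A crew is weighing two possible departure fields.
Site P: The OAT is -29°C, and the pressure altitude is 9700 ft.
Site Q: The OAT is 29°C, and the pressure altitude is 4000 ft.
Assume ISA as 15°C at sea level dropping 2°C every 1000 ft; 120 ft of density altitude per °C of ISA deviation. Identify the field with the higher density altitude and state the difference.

Site P: ISA temp = -4.4°C, deviation -24.6°C, DA = 9700 + 120 × (-24.6) = 6748 ft.
Site Q: ISA temp = 7°C, deviation +22°C, DA = 4000 + 120 × 22 = 6640 ft.
Site P is higher by 6748 − 6640 = 108 ft.

Site P by 108 ft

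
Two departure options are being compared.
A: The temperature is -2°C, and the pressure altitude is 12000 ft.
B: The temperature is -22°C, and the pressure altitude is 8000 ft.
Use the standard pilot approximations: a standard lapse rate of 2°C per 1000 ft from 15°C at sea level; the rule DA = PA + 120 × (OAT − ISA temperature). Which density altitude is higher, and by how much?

A: ISA temp = -9°C, deviation +7°C, DA = 12000 + 120 × 7 = 12840 ft.
B: ISA temp = -1°C, deviation -21°C, DA = 8000 + 120 × (-21) = 5480 ft.
A is higher by 12840 − 5480 = 7360 ft.

A by 7360 ft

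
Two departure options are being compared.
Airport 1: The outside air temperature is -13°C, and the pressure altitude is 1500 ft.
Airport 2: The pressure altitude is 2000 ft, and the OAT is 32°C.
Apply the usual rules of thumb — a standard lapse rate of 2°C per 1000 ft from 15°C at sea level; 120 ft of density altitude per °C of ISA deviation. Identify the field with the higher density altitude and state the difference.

Airport 2 by 6020 ft

Airport 1: ISA temp = 12°C, deviation -25°C, DA = 1500 + 120 × (-25) = -1500 ft.
Airport 2: ISA temp = 11°C, deviation +21°C, DA = 2000 + 120 × 21 = 4520 ft.
Airport 2 is higher by 4520 − (-1500) = 6020 ft.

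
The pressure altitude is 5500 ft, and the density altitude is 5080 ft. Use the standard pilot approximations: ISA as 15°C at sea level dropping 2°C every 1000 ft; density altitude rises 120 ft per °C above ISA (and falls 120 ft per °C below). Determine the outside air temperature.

Density altitude − pressure altitude = 5080 − 5500 = -420 ft.
At 120 ft/°C that is an ISA deviation of -420/120 = -3.5°C.
ISA temperature at 5500 ft = 15 − 2 × (5500/1000) = 4°C.
OAT = ISA + deviation = 4 + (-3.5) = 0.5°C.

0.5°C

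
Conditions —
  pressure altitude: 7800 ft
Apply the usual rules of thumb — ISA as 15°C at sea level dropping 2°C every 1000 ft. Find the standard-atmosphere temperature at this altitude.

ISA temperature = 15 − 2 × (7800/1000) = 15 − 15.6 = -0.6°C.

-0.6°C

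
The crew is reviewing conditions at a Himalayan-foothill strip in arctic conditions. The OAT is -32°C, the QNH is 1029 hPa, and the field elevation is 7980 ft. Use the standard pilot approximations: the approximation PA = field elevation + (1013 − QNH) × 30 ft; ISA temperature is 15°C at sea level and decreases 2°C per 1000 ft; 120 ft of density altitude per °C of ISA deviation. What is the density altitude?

3660 ft

Pressure altitude = 7980 + (1013 − 1029) × 30 = 7980 + (-480) = 7500 ft.
ISA temperature at 7500 ft = 15 − 2 × (7500/1000) = 0°C.
ISA deviation = -32 − 0 = -32°C.
Density altitude = 7500 + 120 × (-32) = 3660 ft.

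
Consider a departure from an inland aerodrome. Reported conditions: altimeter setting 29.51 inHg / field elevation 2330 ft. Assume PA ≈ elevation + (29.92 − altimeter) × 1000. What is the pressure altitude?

Pressure correction = (29.92 − 29.51) × 1000 = +410 ft.
Pressure altitude = 2330 + (+410) = 2740 ft.

2740 ft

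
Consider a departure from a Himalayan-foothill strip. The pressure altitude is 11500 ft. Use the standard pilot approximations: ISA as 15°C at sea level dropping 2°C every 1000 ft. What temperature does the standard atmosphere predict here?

ISA temperature = 15 − 2 × (11500/1000) = 15 − 23 = -8°C.

-8°C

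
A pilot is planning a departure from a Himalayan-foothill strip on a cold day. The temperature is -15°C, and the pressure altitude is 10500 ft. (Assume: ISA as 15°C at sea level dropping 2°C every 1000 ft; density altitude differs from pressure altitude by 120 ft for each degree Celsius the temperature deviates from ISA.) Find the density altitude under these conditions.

9420 ft

ISA temperature at 10500 ft = 15 − 2 × (10500/1000) = -6°C.
ISA deviation = -15 − (-6) = -9°C.
Density altitude = 10500 + 120 × (-9) = 10500 + (-1080) = 9420 ft.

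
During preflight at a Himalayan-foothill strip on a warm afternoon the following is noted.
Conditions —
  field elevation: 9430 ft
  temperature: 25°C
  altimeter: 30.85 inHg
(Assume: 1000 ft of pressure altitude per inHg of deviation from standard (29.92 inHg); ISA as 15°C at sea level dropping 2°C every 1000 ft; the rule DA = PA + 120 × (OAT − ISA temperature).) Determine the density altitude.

Pressure altitude = 9430 + (29.92 − 30.85) × 1000 = 9430 + (-930) = 8500 ft.
ISA temperature at 8500 ft = 15 − 2 × (8500/1000) = -2°C.
ISA deviation = 25 − (-2) = +27°C.
Density altitude = 8500 + 120 × (27) = 11740 ft.

11740 ft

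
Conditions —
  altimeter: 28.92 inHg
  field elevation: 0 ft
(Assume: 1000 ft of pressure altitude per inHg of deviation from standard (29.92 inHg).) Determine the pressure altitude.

1000 ft

Pressure correction = (29.92 − 28.92) × 1000 = +1000 ft.
Pressure altitude = 0 + (+1000) = 1000 ft.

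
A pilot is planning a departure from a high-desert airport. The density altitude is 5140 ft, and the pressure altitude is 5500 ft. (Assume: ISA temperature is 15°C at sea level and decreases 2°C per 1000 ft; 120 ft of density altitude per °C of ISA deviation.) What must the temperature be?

1°C

Density altitude − pressure altitude = 5140 − 5500 = -360 ft.
At 120 ft/°C that is an ISA deviation of -360/120 = -3°C.
ISA temperature at 5500 ft = 15 − 2 × (5500/1000) = 4°C.
OAT = ISA + deviation = 4 + (-3) = 1°C.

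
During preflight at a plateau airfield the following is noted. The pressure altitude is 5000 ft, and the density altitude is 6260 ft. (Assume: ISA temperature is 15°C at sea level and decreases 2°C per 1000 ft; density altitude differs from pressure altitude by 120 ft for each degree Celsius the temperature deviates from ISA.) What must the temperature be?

15.5°C

Density altitude − pressure altitude = 6260 − 5000 = +1260 ft.
At 120 ft/°C that is an ISA deviation of 1260/120 = +10.5°C.
ISA temperature at 5000 ft = 15 − 2 × (5000/1000) = 5°C.
OAT = ISA + deviation = 5 + (+10.5) = 15.5°C.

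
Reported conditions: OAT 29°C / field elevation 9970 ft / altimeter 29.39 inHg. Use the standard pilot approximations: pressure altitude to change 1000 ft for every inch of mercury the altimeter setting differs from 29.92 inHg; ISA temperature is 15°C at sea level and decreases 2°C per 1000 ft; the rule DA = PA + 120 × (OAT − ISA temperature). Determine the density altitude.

Pressure altitude = 9970 + (29.92 − 29.39) × 1000 = 9970 + (+530) = 10500 ft.
ISA temperature at 10500 ft = 15 − 2 × (10500/1000) = -6°C.
ISA deviation = 29 − (-6) = +35°C.
Density altitude = 10500 + 120 × (35) = 14700 ft.

14700 ft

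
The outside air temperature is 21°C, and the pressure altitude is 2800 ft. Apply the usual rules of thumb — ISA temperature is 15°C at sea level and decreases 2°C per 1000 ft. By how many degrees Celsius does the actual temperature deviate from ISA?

ISA+11.6°C

ISA temperature at 2800 ft = 15 − 2 × (2800/1000) = 9.4°C.
Deviation = OAT − ISA = 21 − 9.4 = +11.6°C.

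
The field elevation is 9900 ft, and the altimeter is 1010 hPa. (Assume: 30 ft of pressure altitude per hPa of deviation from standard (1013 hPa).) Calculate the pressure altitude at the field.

9990 ft

Pressure correction = (1013 − 1010) × 30 = +90 ft.
Pressure altitude = 9900 + (+90) = 9990 ft.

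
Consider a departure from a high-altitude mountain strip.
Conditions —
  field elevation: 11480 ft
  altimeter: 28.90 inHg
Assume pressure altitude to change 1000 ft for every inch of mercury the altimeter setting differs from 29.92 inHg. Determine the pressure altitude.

Pressure correction = (29.92 − 28.90) × 1000 = +1020 ft.
Pressure altitude = 11480 + (+1020) = 12500 ft.

12500 ft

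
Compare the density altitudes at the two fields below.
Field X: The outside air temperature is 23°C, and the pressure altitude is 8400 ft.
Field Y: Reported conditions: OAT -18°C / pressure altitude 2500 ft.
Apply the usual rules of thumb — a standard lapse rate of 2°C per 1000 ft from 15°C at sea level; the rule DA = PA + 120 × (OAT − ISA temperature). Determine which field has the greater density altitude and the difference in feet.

Field X by 12236 ft

Field X: ISA temp = -1.8°C, deviation +24.8°C, DA = 8400 + 120 × 24.8 = 11376 ft.
Field Y: ISA temp = 10°C, deviation -28°C, DA = 2500 + 120 × (-28) = -860 ft.
Field X is higher by 11376 − (-860) = 12236 ft.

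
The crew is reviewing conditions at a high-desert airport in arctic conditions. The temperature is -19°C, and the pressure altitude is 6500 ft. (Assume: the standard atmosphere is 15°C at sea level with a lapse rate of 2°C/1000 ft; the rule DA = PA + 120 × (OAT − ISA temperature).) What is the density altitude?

3980 ft

ISA temperature at 6500 ft = 15 − 2 × (6500/1000) = 2°C.
ISA deviation = -19 − 2 = -21°C.
Density altitude = 6500 + 120 × (-21) = 6500 + (-2520) = 3980 ft.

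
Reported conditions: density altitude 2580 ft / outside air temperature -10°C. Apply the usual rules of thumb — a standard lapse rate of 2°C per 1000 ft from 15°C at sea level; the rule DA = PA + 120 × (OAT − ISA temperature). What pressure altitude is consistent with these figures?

DA = PA + 120 × (OAT − (15 − 2·PA/1000)) = PA + 120·OAT − 1800 + 0.24·PA = 1.24·PA + 120·OAT − 1800.
So 1.24·PA = 2580 − 120 × (-10) + 1800 = 5580.
PA = 5580 / 1.24 = 4500 ft.

4500 ft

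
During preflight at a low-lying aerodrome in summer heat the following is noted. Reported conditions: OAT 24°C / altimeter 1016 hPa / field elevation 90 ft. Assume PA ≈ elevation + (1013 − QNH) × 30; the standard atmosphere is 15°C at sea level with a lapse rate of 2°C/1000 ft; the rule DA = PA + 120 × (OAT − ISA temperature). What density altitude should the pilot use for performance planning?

1080 ft

Pressure altitude = 90 + (1013 − 1016) × 30 = 90 + (-90) = 0 ft.
ISA temperature at 0 ft = 15 − 2 × (0/1000) = 15°C.
ISA deviation = 24 − 15 = +9°C.
Density altitude = 0 + 120 × (9) = 1080 ft.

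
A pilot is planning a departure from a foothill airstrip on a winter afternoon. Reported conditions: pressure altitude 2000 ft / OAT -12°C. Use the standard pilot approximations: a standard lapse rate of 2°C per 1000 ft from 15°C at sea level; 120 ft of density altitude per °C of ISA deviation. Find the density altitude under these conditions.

-760 ft

ISA temperature at 2000 ft = 15 − 2 × (2000/1000) = 11°C.
ISA deviation = -12 − 11 = -23°C.
Density altitude = 2000 + 120 × (-23) = 2000 + (-2760) = -760 ft.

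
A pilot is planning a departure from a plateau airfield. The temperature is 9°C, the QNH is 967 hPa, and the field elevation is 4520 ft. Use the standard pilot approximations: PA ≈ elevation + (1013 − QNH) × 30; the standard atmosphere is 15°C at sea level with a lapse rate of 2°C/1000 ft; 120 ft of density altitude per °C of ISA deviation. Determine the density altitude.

Pressure altitude = 4520 + (1013 − 967) × 30 = 4520 + (+1380) = 5900 ft.
ISA temperature at 5900 ft = 15 − 2 × (5900/1000) = 3.2°C.
ISA deviation = 9 − 3.2 = +5.8°C.
Density altitude = 5900 + 120 × (5.8) = 6596 ft.

6596 ft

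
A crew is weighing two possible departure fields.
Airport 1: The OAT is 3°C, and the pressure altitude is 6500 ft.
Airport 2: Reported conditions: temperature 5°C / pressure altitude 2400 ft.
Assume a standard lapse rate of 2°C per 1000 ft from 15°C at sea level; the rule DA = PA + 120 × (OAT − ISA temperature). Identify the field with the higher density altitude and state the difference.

Airport 1 by 4844 ft

Airport 1: ISA temp = 2°C, deviation +1°C, DA = 6500 + 120 × 1 = 6620 ft.
Airport 2: ISA temp = 10.2°C, deviation -5.2°C, DA = 2400 + 120 × (-5.2) = 1776 ft.
Airport 1 is higher by 6620 − 1776 = 4844 ft.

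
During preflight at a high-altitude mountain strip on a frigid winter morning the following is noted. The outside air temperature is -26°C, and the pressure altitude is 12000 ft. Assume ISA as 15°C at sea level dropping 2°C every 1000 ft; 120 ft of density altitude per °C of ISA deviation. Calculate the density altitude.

ISA temperature at 12000 ft = 15 − 2 × (12000/1000) = -9°C.
ISA deviation = -26 − (-9) = -17°C.
Density altitude = 12000 + 120 × (-17) = 12000 + (-2040) = 9960 ft.

9960 ft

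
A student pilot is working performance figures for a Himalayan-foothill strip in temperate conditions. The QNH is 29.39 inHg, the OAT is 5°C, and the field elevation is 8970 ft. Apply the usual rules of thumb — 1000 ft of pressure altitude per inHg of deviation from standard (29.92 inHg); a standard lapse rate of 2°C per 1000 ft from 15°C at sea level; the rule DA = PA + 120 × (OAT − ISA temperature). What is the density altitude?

Pressure altitude = 8970 + (29.92 − 29.39) × 1000 = 8970 + (+530) = 9500 ft.
ISA temperature at 9500 ft = 15 − 2 × (9500/1000) = -4°C.
ISA deviation = 5 − (-4) = +9°C.
Density altitude = 9500 + 120 × (9) = 10580 ft.

10580 ft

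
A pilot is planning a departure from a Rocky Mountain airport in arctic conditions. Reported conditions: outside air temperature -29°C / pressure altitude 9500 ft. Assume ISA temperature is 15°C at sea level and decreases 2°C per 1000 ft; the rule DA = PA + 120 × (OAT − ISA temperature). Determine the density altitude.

6500 ft

ISA temperature at 9500 ft = 15 − 2 × (9500/1000) = -4°C.
ISA deviation = -29 − (-4) = -25°C.
Density altitude = 9500 + 120 × (-25) = 9500 + (-3000) = 6500 ft.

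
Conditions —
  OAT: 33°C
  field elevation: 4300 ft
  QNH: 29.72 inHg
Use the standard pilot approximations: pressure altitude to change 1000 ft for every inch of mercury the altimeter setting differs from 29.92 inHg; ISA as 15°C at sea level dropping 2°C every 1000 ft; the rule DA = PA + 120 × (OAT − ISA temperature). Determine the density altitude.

Pressure altitude = 4300 + (29.92 − 29.72) × 1000 = 4300 + (+200) = 4500 ft.
ISA temperature at 4500 ft = 15 − 2 × (4500/1000) = 6°C.
ISA deviation = 33 − 6 = +27°C.
Density altitude = 4500 + 120 × (27) = 7740 ft.

7740 ft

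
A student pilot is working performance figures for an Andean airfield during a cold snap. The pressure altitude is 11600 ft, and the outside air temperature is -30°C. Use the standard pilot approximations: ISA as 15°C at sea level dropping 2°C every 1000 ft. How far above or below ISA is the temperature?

ISA-21.8°C

ISA temperature at 11600 ft = 15 − 2 × (11600/1000) = -8.2°C.
Deviation = OAT − ISA = -30 − (-8.2) = -21.8°C.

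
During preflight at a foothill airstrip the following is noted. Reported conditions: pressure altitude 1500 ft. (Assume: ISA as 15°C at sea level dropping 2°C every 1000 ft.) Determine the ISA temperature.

12°C

ISA temperature = 15 − 2 × (1500/1000) = 15 − 3 = 12°C.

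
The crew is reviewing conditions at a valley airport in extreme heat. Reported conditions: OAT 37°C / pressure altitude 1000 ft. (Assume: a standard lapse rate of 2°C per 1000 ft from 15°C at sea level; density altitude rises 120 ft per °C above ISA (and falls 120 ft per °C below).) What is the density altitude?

ISA temperature at 1000 ft = 15 − 2 × (1000/1000) = 13°C.
ISA deviation = 37 − 13 = +24°C.
Density altitude = 1000 + 120 × (24) = 1000 + (+2880) = 3880 ft.

3880 ft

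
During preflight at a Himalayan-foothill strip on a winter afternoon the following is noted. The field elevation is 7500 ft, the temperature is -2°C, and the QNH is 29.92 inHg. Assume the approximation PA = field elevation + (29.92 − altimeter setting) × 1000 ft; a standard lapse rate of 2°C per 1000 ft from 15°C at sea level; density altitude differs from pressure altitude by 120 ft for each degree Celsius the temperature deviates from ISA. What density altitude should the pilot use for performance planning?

7260 ft

Pressure altitude = 7500 + (29.92 − 29.92) × 1000 = 7500 + (0) = 7500 ft.
ISA temperature at 7500 ft = 15 − 2 × (7500/1000) = 0°C.
ISA deviation = -2 − 0 = -2°C.
Density altitude = 7500 + 120 × (-2) = 7260 ft.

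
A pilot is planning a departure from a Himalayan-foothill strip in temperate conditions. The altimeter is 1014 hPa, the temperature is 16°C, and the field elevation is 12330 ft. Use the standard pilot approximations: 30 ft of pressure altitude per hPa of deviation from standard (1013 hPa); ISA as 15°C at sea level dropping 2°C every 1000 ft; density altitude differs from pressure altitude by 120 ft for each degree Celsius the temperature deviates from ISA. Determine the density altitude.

Pressure altitude = 12330 + (1013 − 1014) × 30 = 12330 + (-30) = 12300 ft.
ISA temperature at 12300 ft = 15 − 2 × (12300/1000) = -9.6°C.
ISA deviation = 16 − (-9.6) = +25.6°C.
Density altitude = 12300 + 120 × (25.6) = 15372 ft.

15372 ft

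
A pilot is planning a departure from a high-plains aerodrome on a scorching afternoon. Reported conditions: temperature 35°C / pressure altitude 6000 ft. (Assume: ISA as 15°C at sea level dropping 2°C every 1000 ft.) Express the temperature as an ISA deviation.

ISA+32°C

ISA temperature at 6000 ft = 15 − 2 × (6000/1000) = 3°C.
Deviation = OAT − ISA = 35 − 3 = +32°C.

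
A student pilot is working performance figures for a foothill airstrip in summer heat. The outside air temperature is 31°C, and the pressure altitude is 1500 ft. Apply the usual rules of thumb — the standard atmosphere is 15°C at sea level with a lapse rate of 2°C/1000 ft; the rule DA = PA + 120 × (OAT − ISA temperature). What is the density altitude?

3780 ft

ISA temperature at 1500 ft = 15 − 2 × (1500/1000) = 12°C.
ISA deviation = 31 − 12 = +19°C.
Density altitude = 1500 + 120 × (19) = 1500 + (+2280) = 3780 ft.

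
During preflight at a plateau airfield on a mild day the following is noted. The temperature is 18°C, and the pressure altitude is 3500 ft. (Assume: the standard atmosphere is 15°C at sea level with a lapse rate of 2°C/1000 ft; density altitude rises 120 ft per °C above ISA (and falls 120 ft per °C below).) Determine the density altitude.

4700 ft

ISA temperature at 3500 ft = 15 − 2 × (3500/1000) = 8°C.
ISA deviation = 18 − 8 = +10°C.
Density altitude = 3500 + 120 × (10) = 3500 + (+1200) = 4700 ft.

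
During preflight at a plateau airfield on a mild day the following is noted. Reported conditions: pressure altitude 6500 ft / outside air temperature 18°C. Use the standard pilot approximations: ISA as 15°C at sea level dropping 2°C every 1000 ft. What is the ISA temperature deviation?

ISA temperature at 6500 ft = 15 − 2 × (6500/1000) = 2°C.
Deviation = OAT − ISA = 18 − 2 = +16°C.

ISA+16°C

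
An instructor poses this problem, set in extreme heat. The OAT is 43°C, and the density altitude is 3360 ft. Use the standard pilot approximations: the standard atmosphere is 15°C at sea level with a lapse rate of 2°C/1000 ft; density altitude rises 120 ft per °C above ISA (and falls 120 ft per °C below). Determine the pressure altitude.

DA = PA + 120 × (OAT − (15 − 2·PA/1000)) = PA + 120·OAT − 1800 + 0.24·PA = 1.24·PA + 120·OAT − 1800.
So 1.24·PA = 3360 − 120 × 43 + 1800 = 0.
PA = 0 / 1.24 = 0 ft.

0 ft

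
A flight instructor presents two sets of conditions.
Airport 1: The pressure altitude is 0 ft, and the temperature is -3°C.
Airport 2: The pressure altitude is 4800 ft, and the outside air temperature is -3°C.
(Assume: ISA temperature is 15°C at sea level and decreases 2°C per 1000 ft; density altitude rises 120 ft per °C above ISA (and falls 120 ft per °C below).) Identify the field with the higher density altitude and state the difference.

Airport 2 by 5952 ft

Airport 1: ISA temp = 15°C, deviation -18°C, DA = 0 + 120 × (-18) = -2160 ft.
Airport 2: ISA temp = 5.4°C, deviation -8.4°C, DA = 4800 + 120 × (-8.4) = 3792 ft.
Airport 2 is higher by 3792 − (-2160) = 5952 ft.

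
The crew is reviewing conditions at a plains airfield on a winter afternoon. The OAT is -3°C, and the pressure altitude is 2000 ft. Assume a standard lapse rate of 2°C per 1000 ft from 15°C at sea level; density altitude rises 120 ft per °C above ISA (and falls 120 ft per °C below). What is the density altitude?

ISA temperature at 2000 ft = 15 − 2 × (2000/1000) = 11°C.
ISA deviation = -3 − 11 = -14°C.
Density altitude = 2000 + 120 × (-14) = 2000 + (-1680) = 320 ft.

320 ft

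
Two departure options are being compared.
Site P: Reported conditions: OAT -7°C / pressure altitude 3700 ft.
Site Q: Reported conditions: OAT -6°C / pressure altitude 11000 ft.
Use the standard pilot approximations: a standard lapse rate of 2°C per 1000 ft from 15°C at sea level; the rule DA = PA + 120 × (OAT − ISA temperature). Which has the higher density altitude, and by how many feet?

Site P: ISA temp = 7.6°C, deviation -14.6°C, DA = 3700 + 120 × (-14.6) = 1948 ft.
Site Q: ISA temp = -7°C, deviation +1°C, DA = 11000 + 120 × 1 = 11120 ft.
Site Q is higher by 11120 − 1948 = 9172 ft.

Site Q by 9172 ft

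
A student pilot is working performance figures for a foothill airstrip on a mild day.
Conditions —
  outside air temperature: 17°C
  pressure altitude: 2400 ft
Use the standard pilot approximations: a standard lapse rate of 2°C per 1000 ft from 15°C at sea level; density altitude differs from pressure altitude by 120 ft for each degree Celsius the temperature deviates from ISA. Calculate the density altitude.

3216 ft

ISA temperature at 2400 ft = 15 − 2 × (2400/1000) = 10.2°C.
ISA deviation = 17 − 10.2 = +6.8°C.
Density altitude = 2400 + 120 × (6.8) = 2400 + (+816) = 3216 ft.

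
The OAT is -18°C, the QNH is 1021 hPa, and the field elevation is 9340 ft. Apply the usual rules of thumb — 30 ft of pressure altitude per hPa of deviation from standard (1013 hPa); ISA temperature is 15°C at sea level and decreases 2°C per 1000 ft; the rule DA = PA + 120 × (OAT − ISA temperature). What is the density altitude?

Pressure altitude = 9340 + (1013 − 1021) × 30 = 9340 + (-240) = 9100 ft.
ISA temperature at 9100 ft = 15 − 2 × (9100/1000) = -3.2°C.
ISA deviation = -18 − (-3.2) = -14.8°C.
Density altitude = 9100 + 120 × (-14.8) = 7324 ft.

7324 ft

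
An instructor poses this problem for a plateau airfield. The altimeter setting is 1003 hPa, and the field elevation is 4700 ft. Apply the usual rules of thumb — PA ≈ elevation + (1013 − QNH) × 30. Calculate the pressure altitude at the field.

5000 ft

Pressure correction = (1013 − 1003) × 30 = +300 ft.
Pressure altitude = 4700 + (+300) = 5000 ft.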